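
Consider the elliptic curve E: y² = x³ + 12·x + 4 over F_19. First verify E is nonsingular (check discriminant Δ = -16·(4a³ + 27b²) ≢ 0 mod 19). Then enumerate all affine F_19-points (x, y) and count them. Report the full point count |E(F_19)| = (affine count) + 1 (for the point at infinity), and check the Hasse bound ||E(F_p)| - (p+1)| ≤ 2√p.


Affine points = {(0, 2), (0, 17), (1, 6), (1, 13), (2, 6), (2, 13), (6, 8), (6, 11), (8, 2), (8, 17), (9, 9), (9, 10), (11, 2), (11, 17), (13, 1), (13, 18), (14, 3), (14, 16), (15, 5), (15, 14), (16, 6), (16, 13)}; affine count = 22; |E(F_19)| = 23.

Discriminant check: Δ ∝ 4a³ + 27b² = 4·12³ + 27·4² = 4·1728 + 27·16 ≡ 10 (mod 19). Nonzero ⇒ E is nonsingular.
For each x ∈ F_19, compute rhs = x³ + 12·x + 4 mod 19, then count y ∈ F_19 with y² ≡ rhs.
  x = 0: rhs = 4, matching y values: 2, 17 (2 points).
  x = 1: rhs = 17, matching y values: 6, 13 (2 points).
  x = 2: rhs = 17, matching y values: 6, 13 (2 points).
  x = 3: rhs = 10, matching y values: none (0 points).
  x = 4: rhs = 2, matching y values: none (0 points).
  x = 5: rhs = 18, matching y values: none (0 points).
  x = 6: rhs = 7, matching y values: 8, 11 (2 points).
  x = 7: rhs = 13, matching y values: none (0 points).
  x = 8: rhs = 4, matching y values: 2, 17 (2 points).
  x = 9: rhs = 5, matching y values: 9, 10 (2 points).
  x = 10: rhs = 3, matching y values: none (0 points).
  x = 11: rhs = 4, matching y values: 2, 17 (2 points).
  x = 12: rhs = 14, matching y values: none (0 points).
  x = 13: rhs = 1, matching y values: 1, 18 (2 points).
  x = 14: rhs = 9, matching y values: 3, 16 (2 points).
  x = 15: rhs = 6, matching y values: 5, 14 (2 points).
  x = 16: rhs = 17, matching y values: 6, 13 (2 points).
  x = 17: rhs = 10, matching y values: none (0 points).
  x = 18: rhs = 10, matching y values: none (0 points).
Total affine count: 22.
Full point count |E(F_19)| = 22 + 1 = 23.
Hasse bound: |23 − (19+1)| = |3| = 3 ≤ 2√19 ≈ 8.7178 ✓.


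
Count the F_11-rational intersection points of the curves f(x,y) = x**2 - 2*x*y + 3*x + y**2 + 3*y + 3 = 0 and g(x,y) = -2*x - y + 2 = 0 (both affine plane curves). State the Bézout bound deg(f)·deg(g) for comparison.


Common zeros: ∅; count = 0; Bézout bound = 2.

deg(f) = 2, deg(g) = 1, so Bézout bound = 2.
Scan x ∈ F_11. For each x, list the y ∈ F_11 with f(x, y) ≡ 0 and those with g(x, y) ≡ 0 (mod 11); the common zeros in that column are the intersection.
  x = 0: f ≡ 0 at y ∈ ∅; g ≡ 0 at y ∈ {2}; common: ∅.
  x = 1: f ≡ 0 at y ∈ ∅; g ≡ 0 at y ∈ {0}; common: ∅.
  x = 2: f ≡ 0 at y ∈ {5, 7}; g ≡ 0 at y ∈ {9}; common: ∅.
  x = 3: f ≡ 0 at y ∈ ∅; g ≡ 0 at y ∈ {7}; common: ∅.
  x = 4: f ≡ 0 at y ∈ {8}; g ≡ 0 at y ∈ {5}; common: ∅.
  x = 5: f ≡ 0 at y ∈ {2, 5}; g ≡ 0 at y ∈ {3}; common: ∅.
  x = 6: f ≡ 0 at y ∈ ∅; g ≡ 0 at y ∈ {1}; common: ∅.
  x = 7: f ≡ 0 at y ∈ {2, 9}; g ≡ 0 at y ∈ {10}; common: ∅.
  x = 8: f ≡ 0 at y ∈ {4, 9}; g ≡ 0 at y ∈ {8}; common: ∅.
  x = 9: f ≡ 0 at y ∈ {7, 8}; g ≡ 0 at y ∈ {6}; common: ∅.
  x = 10: f ≡ 0 at y ∈ ∅; g ≡ 0 at y ∈ {4}; common: ∅.
Collecting: common zeros = ∅, so the count is 0.
Comparison with the Bézout bound: 0 ≤ 2 = deg(f)·deg(g), as expected for curves with no common component (the affine F_11-count falls short of the bound because intersections may lie at infinity, over extension fields, or carry multiplicity).


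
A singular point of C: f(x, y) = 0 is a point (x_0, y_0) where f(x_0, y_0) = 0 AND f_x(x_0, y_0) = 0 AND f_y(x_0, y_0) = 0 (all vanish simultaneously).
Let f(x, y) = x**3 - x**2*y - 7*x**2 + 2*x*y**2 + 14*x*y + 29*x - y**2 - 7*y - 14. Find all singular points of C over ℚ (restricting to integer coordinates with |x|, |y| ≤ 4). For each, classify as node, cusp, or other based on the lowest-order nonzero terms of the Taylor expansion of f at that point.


Singular points: {(1, -3)}; classification: node.

Compute partial derivatives:
  f_x = 3*x**2 - 2*x*y - 14*x + 2*y**2 + 14*y + 29.
  f_y = -x**2 + 4*x*y + 14*x - 2*y - 7.
Scan x_0 ∈ {−4, ..., 4}. For each x_0, f_y(x_0, y) is a polynomial in y; find its integer roots y ∈ {−4, ..., 4}, then test f_x and f at those candidates.
  x = -4: f_y(-4, y) = -18*y - 79; no integer root y with |y| ≤ 4.
  x = -3: f_y(-3, y) = -14*y - 58; no integer root y with |y| ≤ 4.
  x = -2: f_y(-2, y) = -10*y - 39; no integer root y with |y| ≤ 4.
  x = -1: f_y(-1, y) = -6*y - 22; no integer root y with |y| ≤ 4.
  x = 0: f_y(0, y) = -2*y - 7; no integer root y with |y| ≤ 4.
  x = 1: f_y(1, y) = 2*y + 6; vanishes at y ∈ {-3}. (1, -3): f_x = 0, f = 0 — SINGULAR.
  x = 2: f_y(2, y) = 6*y + 17; no integer root y with |y| ≤ 4.
  x = 3: f_y(3, y) = 10*y + 26; no integer root y with |y| ≤ 4.
  x = 4: f_y(4, y) = 14*y + 33; no integer root y with |y| ≤ 4.
Only singular point on the grid: (1, -3).
Classify: substitute x = 1 + u, y = -3 + v and expand: f = u**3 - u**2*v - u**2 + 2*u*v**2 + v**2.
No constant or linear terms (consistent with a singular point). Quadratic part: -u**2 + v**2. Cubic part: u**3 - u**2*v + 2*u*v**2.
The quadratic part v**2 - u**2 = (v − u)(v + u) splits into two distinct linear factors, so there are two distinct tangent lines y − -3 = ±(x − 1) — this is a node (ordinary double point).
Classification: node.


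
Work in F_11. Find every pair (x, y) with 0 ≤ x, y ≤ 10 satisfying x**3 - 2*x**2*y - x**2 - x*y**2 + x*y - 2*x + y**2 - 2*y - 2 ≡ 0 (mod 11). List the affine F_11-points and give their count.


Affine F_11-points: {(0, 6), (0, 7), (1, 6), (2, 1), (2, 2), (4, 5), (4, 7), (5, 0), (5, 2), (7, 3), (7, 9), (9, 2)}; count = 12.

For each of the 121 pairs (x, y) ∈ F_11², evaluate f(x, y) mod 11. Record the zeros.
  x = 0: [0↦9, 1↦8, 2↦9, 3↦1, 4↦6, 5↦2, 6↦0, 7↦0, 8↦2, 9↦6, 10↦1]  zeros at y ∈ {6, 7}
  x = 1: [0↦7, 1↦4, 2↦1, 3↦9, 4↦6, 5↦3, 6↦0, 7↦8, 8↦5, 9↦2, 10↦10]  zeros at y ∈ {6}
  x = 2: [0↦9, 1↦0, 2↦0, 3↦9, 4↦5, 5↦10, 6↦2, 7↦3, 8↦2, 9↦10, 10↦5]  zeros at y ∈ {1, 2}
  x = 3: [0↦10, 1↦2, 2↦1, 3↦7, 4↦9, 5↦7, 6↦1, 7↦2, 8↦10, 9↦3, 10↦3]  zeros at y ∈ ∅
  x = 4: [0↦5, 1↦5, 2↦10, 3↦9, 4↦2, 5↦0, 6↦3, 7↦0, 8↦2, 9↦9, 10↦10]  zeros at y ∈ {5, 7}
  x = 5: [0↦0, 1↦4, 2↦0, 3↦10, 4↦1, 5↦6, 6↦3, 7↦3, 8↦6, 9↦1, 10↦10]  zeros at y ∈ {0, 2}
  x = 6: [0↦1, 1↦5, 2↦10, 3↦5, 4↦1, 5↦9, 6↦7, 7↦6, 8↦6, 9↦7, 10↦9]  zeros at y ∈ ∅
  x = 7: [0↦3, 1↦3, 2↦2, 3↦0, 4↦8, 5↦4, 6↦10, 7↦4, 8↦8, 9↦0, 10↦2]  zeros at y ∈ {3, 9}
  x = 8: [0↦1, 1↦4, 2↦4, 3↦1, 4↦6, 5↦8, 6↦7, 7↦3, 8↦7, 9↦8, 10↦6]  zeros at y ∈ ∅
  x = 9: [0↦1, 1↦3, 2↦0, 3↦3, 4↦1, 5↦5, 6↦4, 7↦9, 8↦9, 9↦4, 10↦5]  zeros at y ∈ {2}
  x = 10: [0↦9, 1↦6, 2↦7, 3↦1, 4↦10, 5↦1, 6↦7, 7↦6, 8↦9, 9↦5, 10↦5]  zeros at y ∈ ∅
Collecting zeros: affine points = {(0, 6), (0, 7), (1, 6), (2, 1), (2, 2), (4, 5), (4, 7), (5, 0), (5, 2), (7, 3), (7, 9), (9, 2)}.
Total count |C(F_11)_aff| = 12.


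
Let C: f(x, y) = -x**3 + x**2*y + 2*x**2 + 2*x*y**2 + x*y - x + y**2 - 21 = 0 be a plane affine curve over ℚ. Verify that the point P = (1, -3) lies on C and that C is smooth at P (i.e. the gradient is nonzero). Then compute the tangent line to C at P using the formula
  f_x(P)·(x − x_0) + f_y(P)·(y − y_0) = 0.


Tangent line at P: 9*x - 16*y - 57 = 0.

Step 1: f(1, -3) = 0, so P lies on C.
Step 2: partial derivatives
  f_x(x, y) = -3*x**2 + 2*x*y + 4*x + 2*y**2 + y - 1, f_y(x, y) = x**2 + 4*x*y + x + 2*y.
  f_x(P) = 9, f_y(P) = -16 (gradient nonzero, so P is smooth).
Step 3: tangent line at P: 9·(x − 1) + -16·(y − -3) = 0.
Expanding: 9*x - 16*y - 57 = 0.


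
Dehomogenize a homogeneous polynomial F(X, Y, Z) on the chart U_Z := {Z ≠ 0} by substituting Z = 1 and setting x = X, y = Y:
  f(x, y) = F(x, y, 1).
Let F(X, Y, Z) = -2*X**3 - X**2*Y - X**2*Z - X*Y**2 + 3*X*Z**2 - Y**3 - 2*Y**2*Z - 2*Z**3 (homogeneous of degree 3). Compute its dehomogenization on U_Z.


f(x, y) = -2*x**3 - x**2*y - x**2 - x*y**2 + 3*x - y**3 - 2*y**2 - 2

On U_Z we set Z = 1. Each monomial c·X^i·Y^j·Z^k in F becomes c·x^i·y^j·1^k = c·x^i·y^j.
Substituting Z = 1: F(X, Y, 1) = -2*x**3 - x**2*y - x**2 - x*y**2 + 3*x - y**3 - 2*y**2 - 2.
Note: deg(f) ≤ deg(F) = 3; strict inequality happens when F is divisible by Z (lost terms).


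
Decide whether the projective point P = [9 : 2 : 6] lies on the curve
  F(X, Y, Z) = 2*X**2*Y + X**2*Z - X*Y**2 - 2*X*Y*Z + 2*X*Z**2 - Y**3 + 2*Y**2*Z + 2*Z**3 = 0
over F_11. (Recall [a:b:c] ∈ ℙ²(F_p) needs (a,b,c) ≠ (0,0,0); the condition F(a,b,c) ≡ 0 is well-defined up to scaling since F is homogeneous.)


F(9,2,6) ≡ 6 (mod 11); P is NOT on the curve.

Evaluate F(9, 2, 6) term-by-term (mod 11).
  2*X**2*Y ↦ 2·81·2·1 = 324
  X**2*Z ↦ 1·81·1·6 = 486
  -X*Y**2 ↦ -1·9·4·1 = -36
  -2*X*Y*Z ↦ -2·9·2·6 = -216
  2*X*Z**2 ↦ 2·9·1·36 = 648
  -Y**3 ↦ -1·1·8·1 = -8
  2*Y**2*Z ↦ 2·1·4·6 = 48
  2*Z**3 ↦ 2·1·1·216 = 432
Sum: F(9, 2, 6) = (324) + (486) + (-36) + (-216) + (648) + (-8) + (48) + (432) = 1678.
Reducing mod 11: 1678 ≡ 6 (mod 11).
Since F(a, b, c) ≡ 6 ≠ 0 (mod 11), P does NOT lie on the curve.


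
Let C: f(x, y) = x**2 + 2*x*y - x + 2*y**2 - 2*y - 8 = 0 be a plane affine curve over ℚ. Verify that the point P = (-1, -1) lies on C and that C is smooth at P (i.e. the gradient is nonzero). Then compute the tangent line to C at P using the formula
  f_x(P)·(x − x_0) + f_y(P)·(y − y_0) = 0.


Tangent line at P: -5*x - 8*y - 13 = 0.

Step 1: f(-1, -1) = 0, so P lies on C.
Step 2: partial derivatives
  f_x(x, y) = 2*x + 2*y - 1, f_y(x, y) = 2*x + 4*y - 2.
  f_x(P) = -5, f_y(P) = -8 (gradient nonzero, so P is smooth).
Step 3: tangent line at P: -5·(x − -1) + -8·(y − -1) = 0.
Expanding: -5*x - 8*y - 13 = 0.


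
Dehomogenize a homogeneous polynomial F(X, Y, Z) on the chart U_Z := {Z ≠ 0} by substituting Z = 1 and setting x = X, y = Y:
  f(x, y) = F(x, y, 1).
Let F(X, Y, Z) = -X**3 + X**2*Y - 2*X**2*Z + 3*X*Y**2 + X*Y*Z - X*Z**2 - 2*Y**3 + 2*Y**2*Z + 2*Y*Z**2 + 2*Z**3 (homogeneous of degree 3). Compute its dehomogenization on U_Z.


f(x, y) = -x**3 + x**2*y - 2*x**2 + 3*x*y**2 + x*y - x - 2*y**3 + 2*y**2 + 2*y + 2

On U_Z we set Z = 1. Each monomial c·X^i·Y^j·Z^k in F becomes c·x^i·y^j·1^k = c·x^i·y^j.
Substituting Z = 1: F(X, Y, 1) = -x**3 + x**2*y - 2*x**2 + 3*x*y**2 + x*y - x - 2*y**3 + 2*y**2 + 2*y + 2.
Note: deg(f) ≤ deg(F) = 3; strict inequality happens when F is divisible by Z (lost terms).


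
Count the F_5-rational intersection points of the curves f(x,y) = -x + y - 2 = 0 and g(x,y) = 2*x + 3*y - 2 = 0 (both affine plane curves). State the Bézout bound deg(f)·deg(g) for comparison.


Common zeros: ∅; count = 0; Bézout bound = 1.

deg(f) = 1, deg(g) = 1, so Bézout bound = 1.
Scan x ∈ F_5. For each x, list the y ∈ F_5 with f(x, y) ≡ 0 and those with g(x, y) ≡ 0 (mod 5); the common zeros in that column are the intersection.
  x = 0: f ≡ 0 at y ∈ {2}; g ≡ 0 at y ∈ {4}; common: ∅.
  x = 1: f ≡ 0 at y ∈ {3}; g ≡ 0 at y ∈ {0}; common: ∅.
  x = 2: f ≡ 0 at y ∈ {4}; g ≡ 0 at y ∈ {1}; common: ∅.
  x = 3: f ≡ 0 at y ∈ {0}; g ≡ 0 at y ∈ {2}; common: ∅.
  x = 4: f ≡ 0 at y ∈ {1}; g ≡ 0 at y ∈ {3}; common: ∅.
Collecting: common zeros = ∅, so the count is 0.
Comparison with the Bézout bound: 0 ≤ 1 = deg(f)·deg(g), as expected for curves with no common component (the affine F_5-count falls short of the bound because intersections may lie at infinity, over extension fields, or carry multiplicity).


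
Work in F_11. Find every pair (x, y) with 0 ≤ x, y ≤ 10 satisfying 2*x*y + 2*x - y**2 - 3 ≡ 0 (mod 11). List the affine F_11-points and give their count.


Affine F_11-points: {(1, 1), (2, 6), (2, 9), (3, 2), (3, 4), (6, 5), (6, 7), (7, 0), (7, 3), (8, 8)}; count = 10.

For each of the 121 pairs (x, y) ∈ F_11², evaluate f(x, y) mod 11. Record the zeros.
  x = 0: [0↦8, 1↦7, 2↦4, 3↦10, 4↦3, 5↦5, 6↦5, 7↦3, 8↦10, 9↦4, 10↦7]  zeros at y ∈ ∅
  x = 1: [0↦10, 1↦0, 2↦10, 3↦7, 4↦2, 5↦6, 6↦8, 7↦8, 8↦6, 9↦2, 10↦7]  zeros at y ∈ {1}
  x = 2: [0↦1, 1↦4, 2↦5, 3↦4, 4↦1, 5↦7, 6↦0, 7↦2, 8↦2, 9↦0, 10↦7]  zeros at y ∈ {6, 9}
  x = 3: [0↦3, 1↦8, 2↦0, 3↦1, 4↦0, 5↦8, 6↦3, 7↦7, 8↦9, 9↦9, 10↦7]  zeros at y ∈ {2, 4}
  x = 4: [0↦5, 1↦1, 2↦6, 3↦9, 4↦10, 5↦9, 6↦6, 7↦1, 8↦5, 9↦7, 10↦7]  zeros at y ∈ ∅
  x = 5: [0↦7, 1↦5, 2↦1, 3↦6, 4↦9, 5↦10, 6↦9, 7↦6, 8↦1, 9↦5, 10↦7]  zeros at y ∈ ∅
  x = 6: [0↦9, 1↦9, 2↦7, 3↦3, 4↦8, 5↦0, 6↦1, 7↦0, 8↦8, 9↦3, 10↦7]  zeros at y ∈ {5, 7}
  x = 7: [0↦0, 1↦2, 2↦2, 3↦0, 4↦7, 5↦1, 6↦4, 7↦5, 8↦4, 9↦1, 10↦7]  zeros at y ∈ {0, 3}
  x = 8: [0↦2, 1↦6, 2↦8, 3↦8, 4↦6, 5↦2, 6↦7, 7↦10, 8↦0, 9↦10, 10↦7]  zeros at y ∈ {8}
  x = 9: [0↦4, 1↦10, 2↦3, 3↦5, 4↦5, 5↦3, 6↦10, 7↦4, 8↦7, 9↦8, 10↦7]  zeros at y ∈ ∅
  x = 10: [0↦6, 1↦3, 2↦9, 3↦2, 4↦4, 5↦4, 6↦2, 7↦9, 8↦3, 9↦6, 10↦7]  zeros at y ∈ ∅
Collecting zeros: affine points = {(1, 1), (2, 6), (2, 9), (3, 2), (3, 4), (6, 5), (6, 7), (7, 0), (7, 3), (8, 8)}.
Total count |C(F_11)_aff| = 10.


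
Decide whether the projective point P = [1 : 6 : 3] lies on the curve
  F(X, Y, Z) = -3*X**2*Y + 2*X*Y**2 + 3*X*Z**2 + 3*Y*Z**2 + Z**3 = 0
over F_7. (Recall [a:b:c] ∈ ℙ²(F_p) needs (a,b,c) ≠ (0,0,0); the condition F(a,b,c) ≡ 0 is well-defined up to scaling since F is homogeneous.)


F(1,6,3) ≡ 4 (mod 7); P is NOT on the curve.

Evaluate F(1, 6, 3) term-by-term (mod 7).
  -3*X**2*Y ↦ -3·1·6·1 = -18
  2*X*Y**2 ↦ 2·1·36·1 = 72
  3*X*Z**2 ↦ 3·1·1·9 = 27
  3*Y*Z**2 ↦ 3·1·6·9 = 162
  Z**3 ↦ 1·1·1·27 = 27
Sum: F(1, 6, 3) = (-18) + (72) + (27) + (162) + (27) = 270.
Reducing mod 7: 270 ≡ 4 (mod 7).
Since F(a, b, c) ≡ 4 ≠ 0 (mod 7), P does NOT lie on the curve.


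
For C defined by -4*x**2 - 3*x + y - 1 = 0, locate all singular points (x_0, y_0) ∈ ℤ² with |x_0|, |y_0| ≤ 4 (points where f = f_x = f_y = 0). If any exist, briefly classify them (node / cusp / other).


No singular points in the scanned grid; C is smooth there.

Compute partial derivatives:
  f_x = -8*x - 3.
  f_y = 1.
f_y = 1 is a nonzero constant, so f_y never vanishes: no point (x, y) can satisfy f = f_x = f_y = 0. In particular no (x, y) ∈ {−4, ..., 4}² is singular; the curve is smooth.


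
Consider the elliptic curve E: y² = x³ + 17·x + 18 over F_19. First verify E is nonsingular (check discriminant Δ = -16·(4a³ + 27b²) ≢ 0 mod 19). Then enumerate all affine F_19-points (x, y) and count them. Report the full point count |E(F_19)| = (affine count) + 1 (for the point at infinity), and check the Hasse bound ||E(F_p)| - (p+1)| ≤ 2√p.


Affine points = {(1, 6), (1, 13), (3, 1), (3, 18), (4, 6), (4, 13), (5, 0), (7, 9), (7, 10), (8, 1), (8, 18), (9, 8), (9, 11), (11, 4), (11, 15), (13, 2), (13, 17), (14, 6), (14, 13), (15, 0), (16, 4), (16, 15), (18, 0)}; affine count = 23; |E(F_19)| = 24.

Discriminant check: Δ ∝ 4a³ + 27b² = 4·17³ + 27·18² = 4·4913 + 27·324 ≡ 14 (mod 19). Nonzero ⇒ E is nonsingular.
For each x ∈ F_19, compute rhs = x³ + 17·x + 18 mod 19, then count y ∈ F_19 with y² ≡ rhs.
  x = 0: rhs = 18, matching y values: none (0 points).
  x = 1: rhs = 17, matching y values: 6, 13 (2 points).
  x = 2: rhs = 3, matching y values: none (0 points).
  x = 3: rhs = 1, matching y values: 1, 18 (2 points).
  x = 4: rhs = 17, matching y values: 6, 13 (2 points).
  x = 5: rhs = 0, matching y values: 0 (1 points).
  x = 6: rhs = 13, matching y values: none (0 points).
  x = 7: rhs = 5, matching y values: 9, 10 (2 points).
  x = 8: rhs = 1, matching y values: 1, 18 (2 points).
  x = 9: rhs = 7, matching y values: 8, 11 (2 points).
  x = 10: rhs = 10, matching y values: none (0 points).
  x = 11: rhs = 16, matching y values: 4, 15 (2 points).
  x = 12: rhs = 12, matching y values: none (0 points).
  x = 13: rhs = 4, matching y values: 2, 17 (2 points).
  x = 14: rhs = 17, matching y values: 6, 13 (2 points).
  x = 15: rhs = 0, matching y values: 0 (1 points).
  x = 16: rhs = 16, matching y values: 4, 15 (2 points).
  x = 17: rhs = 14, matching y values: none (0 points).
  x = 18: rhs = 0, matching y values: 0 (1 points).
Total affine count: 23.
Full point count |E(F_19)| = 23 + 1 = 24.
Hasse bound: |24 − (19+1)| = |4| = 4 ≤ 2√19 ≈ 8.7178 ✓.


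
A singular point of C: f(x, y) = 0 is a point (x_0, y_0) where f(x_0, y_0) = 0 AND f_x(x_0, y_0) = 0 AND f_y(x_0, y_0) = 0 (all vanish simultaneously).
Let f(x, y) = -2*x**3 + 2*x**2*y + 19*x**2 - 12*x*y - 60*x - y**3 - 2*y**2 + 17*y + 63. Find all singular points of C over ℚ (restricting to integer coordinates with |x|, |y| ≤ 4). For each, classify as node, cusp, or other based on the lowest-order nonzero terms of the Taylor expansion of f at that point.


Singular points: {(3, -1)}; classification: node.

Compute partial derivatives:
  f_x = -6*x**2 + 4*x*y + 38*x - 12*y - 60.
  f_y = 2*x**2 - 12*x - 3*y**2 - 4*y + 17.
Scan x_0 ∈ {−4, ..., 4}. For each x_0, f_y(x_0, y) is a polynomial in y; find its integer roots y ∈ {−4, ..., 4}, then test f_x and f at those candidates.
  x = -4: f_y(-4, y) = -3*y**2 - 4*y + 97; no integer root y with |y| ≤ 4.
  x = -3: f_y(-3, y) = -3*y**2 - 4*y + 71; no integer root y with |y| ≤ 4.
  x = -2: f_y(-2, y) = -3*y**2 - 4*y + 49; no integer root y with |y| ≤ 4.
  x = -1: f_y(-1, y) = -3*y**2 - 4*y + 31; no integer root y with |y| ≤ 4.
  x = 0: f_y(0, y) = -3*y**2 - 4*y + 17; no integer root y with |y| ≤ 4.
  x = 1: f_y(1, y) = -3*y**2 - 4*y + 7; vanishes at y ∈ {1}. (1, 1): f_x = -36 ≠ 0.
  x = 2: f_y(2, y) = -3*y**2 - 4*y + 1; no integer root y with |y| ≤ 4.
  x = 3: f_y(3, y) = -3*y**2 - 4*y - 1; vanishes at y ∈ {-1}. (3, -1): f_x = 0, f = 0 — SINGULAR.
  x = 4: f_y(4, y) = -3*y**2 - 4*y + 1; no integer root y with |y| ≤ 4.
Only singular point on the grid: (3, -1).
Classify: substitute x = 3 + u, y = -1 + v and expand: f = -2*u**3 + 2*u**2*v - u**2 - v**3 + v**2.
No constant or linear terms (consistent with a singular point). Quadratic part: -u**2 + v**2. Cubic part: -2*u**3 + 2*u**2*v - v**3.
The quadratic part v**2 - u**2 = (v − u)(v + u) splits into two distinct linear factors, so there are two distinct tangent lines y − -1 = ±(x − 3) — this is a node (ordinary double point).
Classification: node.


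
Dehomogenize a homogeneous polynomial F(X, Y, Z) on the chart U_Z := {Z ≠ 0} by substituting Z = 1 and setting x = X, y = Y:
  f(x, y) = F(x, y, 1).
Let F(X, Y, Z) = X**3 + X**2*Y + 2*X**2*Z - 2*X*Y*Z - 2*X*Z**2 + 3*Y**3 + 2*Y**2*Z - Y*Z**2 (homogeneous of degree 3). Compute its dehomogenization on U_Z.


f(x, y) = x**3 + x**2*y + 2*x**2 - 2*x*y - 2*x + 3*y**3 + 2*y**2 - y

On U_Z we set Z = 1. Each monomial c·X^i·Y^j·Z^k in F becomes c·x^i·y^j·1^k = c·x^i·y^j.
Substituting Z = 1: F(X, Y, 1) = x**3 + x**2*y + 2*x**2 - 2*x*y - 2*x + 3*y**3 + 2*y**2 - y.
Note: deg(f) ≤ deg(F) = 3; strict inequality happens when F is divisible by Z (lost terms).


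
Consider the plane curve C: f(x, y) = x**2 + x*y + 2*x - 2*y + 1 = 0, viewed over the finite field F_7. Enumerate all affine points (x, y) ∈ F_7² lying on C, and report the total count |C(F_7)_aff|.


Affine F_7-points: {(0, 4), (1, 4), (3, 5), (4, 5), (5, 2), (6, 0)}; count = 6.

For each of the 49 pairs (x, y) ∈ F_7², evaluate f(x, y) mod 7. Record the zeros.
  x = 0: [0↦1, 1↦6, 2↦4, 3↦2, 4↦0, 5↦5, 6↦3]  zeros at y ∈ {4}
  x = 1: [0↦4, 1↦3, 2↦2, 3↦1, 4↦0, 5↦6, 6↦5]  zeros at y ∈ {4}
  x = 2: [0↦2, 1↦2, 2↦2, 3↦2, 4↦2, 5↦2, 6↦2]  zeros at y ∈ ∅
  x = 3: [0↦2, 1↦3, 2↦4, 3↦5, 4↦6, 5↦0, 6↦1]  zeros at y ∈ {5}
  x = 4: [0↦4, 1↦6, 2↦1, 3↦3, 4↦5, 5↦0, 6↦2]  zeros at y ∈ {5}
  x = 5: [0↦1, 1↦4, 2↦0, 3↦3, 4↦6, 5↦2, 6↦5]  zeros at y ∈ {2}
  x = 6: [0↦0, 1↦4, 2↦1, 3↦5, 4↦2, 5↦6, 6↦3]  zeros at y ∈ {0}
Collecting zeros: affine points = {(0, 4), (1, 4), (3, 5), (4, 5), (5, 2), (6, 0)}.
Total count |C(F_7)_aff| = 6.


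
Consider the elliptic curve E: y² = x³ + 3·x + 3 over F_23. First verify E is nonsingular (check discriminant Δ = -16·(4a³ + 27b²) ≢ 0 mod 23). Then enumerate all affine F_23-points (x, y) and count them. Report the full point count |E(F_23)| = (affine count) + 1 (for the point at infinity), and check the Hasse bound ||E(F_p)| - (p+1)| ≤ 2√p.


Affine points = {(0, 7), (0, 16), (3, 4), (3, 19), (9, 0), (13, 10), (13, 13), (14, 11), (14, 12), (18, 1), (18, 22), (20, 6), (20, 17), (21, 9), (21, 14)}; affine count = 15; |E(F_23)| = 16.

Discriminant check: Δ ∝ 4a³ + 27b² = 4·3³ + 27·3² = 4·27 + 27·9 ≡ 6 (mod 23). Nonzero ⇒ E is nonsingular.
For each x ∈ F_23, compute rhs = x³ + 3·x + 3 mod 23, then count y ∈ F_23 with y² ≡ rhs.
  x = 0: rhs = 3, matching y values: 7, 16 (2 points).
  x = 1: rhs = 7, matching y values: none (0 points).
  x = 2: rhs = 17, matching y values: none (0 points).
  x = 3: rhs = 16, matching y values: 4, 19 (2 points).
  x = 4: rhs = 10, matching y values: none (0 points).
  x = 5: rhs = 5, matching y values: none (0 points).
  x = 6: rhs = 7, matching y values: none (0 points).
  x = 7: rhs = 22, matching y values: none (0 points).
  x = 8: rhs = 10, matching y values: none (0 points).
  x = 9: rhs = 0, matching y values: 0 (1 points).
  x = 10: rhs = 21, matching y values: none (0 points).
  x = 11: rhs = 10, matching y values: none (0 points).
  x = 12: rhs = 19, matching y values: none (0 points).
  x = 13: rhs = 8, matching y values: 10, 13 (2 points).
  x = 14: rhs = 6, matching y values: 11, 12 (2 points).
  x = 15: rhs = 19, matching y values: none (0 points).
  x = 16: rhs = 7, matching y values: none (0 points).
  x = 17: rhs = 22, matching y values: none (0 points).
  x = 18: rhs = 1, matching y values: 1, 22 (2 points).
  x = 19: rhs = 19, matching y values: none (0 points).
  x = 20: rhs = 13, matching y values: 6, 17 (2 points).
  x = 21: rhs = 12, matching y values: 9, 14 (2 points).
  x = 22: rhs = 22, matching y values: none (0 points).
Total affine count: 15.
Full point count |E(F_23)| = 15 + 1 = 16.
Hasse bound: |16 − (23+1)| = |-8| = 8 ≤ 2√23 ≈ 9.5917 ✓.


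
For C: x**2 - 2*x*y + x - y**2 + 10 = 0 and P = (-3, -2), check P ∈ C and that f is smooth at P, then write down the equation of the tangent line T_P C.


Tangent line at P: -x + 10*y + 17 = 0.

Step 1: f(-3, -2) = 0, so P lies on C.
Step 2: partial derivatives
  f_x(x, y) = 2*x - 2*y + 1, f_y(x, y) = -2*x - 2*y.
  f_x(P) = -1, f_y(P) = 10 (gradient nonzero, so P is smooth).
Step 3: tangent line at P: -1·(x − -3) + 10·(y − -2) = 0.
Expanding: -x + 10*y + 17 = 0.


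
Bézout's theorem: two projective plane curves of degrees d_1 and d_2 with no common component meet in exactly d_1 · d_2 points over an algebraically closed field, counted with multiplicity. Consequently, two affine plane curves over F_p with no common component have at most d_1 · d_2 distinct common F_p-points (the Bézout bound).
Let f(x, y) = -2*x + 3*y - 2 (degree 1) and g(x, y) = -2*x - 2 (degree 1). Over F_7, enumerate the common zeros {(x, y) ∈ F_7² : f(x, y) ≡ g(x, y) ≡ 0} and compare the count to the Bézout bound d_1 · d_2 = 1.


Common zeros: {(6, 0)}; count = 1; Bézout bound = 1.

deg(f) = 1, deg(g) = 1, so Bézout bound = 1.
Scan x ∈ F_7. For each x, list the y ∈ F_7 with f(x, y) ≡ 0 and those with g(x, y) ≡ 0 (mod 7); the common zeros in that column are the intersection.
  x = 0: f ≡ 0 at y ∈ {3}; g ≡ 0 at y ∈ ∅; common: ∅.
  x = 1: f ≡ 0 at y ∈ {6}; g ≡ 0 at y ∈ ∅; common: ∅.
  x = 2: f ≡ 0 at y ∈ {2}; g ≡ 0 at y ∈ ∅; common: ∅.
  x = 3: f ≡ 0 at y ∈ {5}; g ≡ 0 at y ∈ ∅; common: ∅.
  x = 4: f ≡ 0 at y ∈ {1}; g ≡ 0 at y ∈ ∅; common: ∅.
  x = 5: f ≡ 0 at y ∈ {4}; g ≡ 0 at y ∈ ∅; common: ∅.
  x = 6: f ≡ 0 at y ∈ {0}; g ≡ 0 at y ∈ {0, 1, 2, 3, 4, 5, 6}; common: {0}.
Collecting: common zeros = {(6, 0)}, so the count is 1.
Comparison with the Bézout bound: 1 ≤ 1 = deg(f)·deg(g), as expected for curves with no common component (the bound is attained).


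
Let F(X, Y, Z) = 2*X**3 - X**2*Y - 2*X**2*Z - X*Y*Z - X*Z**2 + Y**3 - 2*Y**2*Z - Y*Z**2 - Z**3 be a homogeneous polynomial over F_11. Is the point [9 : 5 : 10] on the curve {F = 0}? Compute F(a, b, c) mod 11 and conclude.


F(9,5,10) ≡ 3 (mod 11); P is NOT on the curve.

Evaluate F(9, 5, 10) term-by-term (mod 11).
  2*X**3 ↦ 2·729·1·1 = 1458
  -X**2*Y ↦ -1·81·5·1 = -405
  -2*X**2*Z ↦ -2·81·1·10 = -1620
  -X*Y*Z ↦ -1·9·5·10 = -450
  -X*Z**2 ↦ -1·9·1·100 = -900
  Y**3 ↦ 1·1·125·1 = 125
  -2*Y**2*Z ↦ -2·1·25·10 = -500
  -Y*Z**2 ↦ -1·1·5·100 = -500
  -Z**3 ↦ -1·1·1·1000 = -1000
Sum: F(9, 5, 10) = (1458) + (-405) + (-1620) + (-450) + (-900) + (125) + (-500) + (-500) + (-1000) = -3792.
Reducing mod 11: -3792 ≡ 3 (mod 11).
Since F(a, b, c) ≡ 3 ≠ 0 (mod 11), P does NOT lie on the curve.


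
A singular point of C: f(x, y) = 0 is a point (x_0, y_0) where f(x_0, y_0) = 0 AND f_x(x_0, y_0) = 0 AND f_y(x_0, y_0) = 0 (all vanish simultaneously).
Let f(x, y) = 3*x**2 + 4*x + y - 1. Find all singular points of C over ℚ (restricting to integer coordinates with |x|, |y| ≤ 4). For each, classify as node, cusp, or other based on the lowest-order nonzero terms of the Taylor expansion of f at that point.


No singular points in the scanned grid; C is smooth there.

Compute partial derivatives:
  f_x = 6*x + 4.
  f_y = 1.
f_y = 1 is a nonzero constant, so f_y never vanishes: no point (x, y) can satisfy f = f_x = f_y = 0. In particular no (x, y) ∈ {−4, ..., 4}² is singular; the curve is smooth.


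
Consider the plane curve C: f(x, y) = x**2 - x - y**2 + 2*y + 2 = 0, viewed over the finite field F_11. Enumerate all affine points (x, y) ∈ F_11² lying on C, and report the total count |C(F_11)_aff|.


Affine F_11-points: {(0, 6), (0, 7), (1, 6), (1, 7), (2, 5), (2, 8), (3, 4), (3, 9), (4, 3), (4, 10), (5, 0), (5, 2), (6, 1), (7, 0), (7, 2), (8, 3), (8, 10), (9, 4), (9, 9), (10, 5), (10, 8)}; count = 21.

For each of the 121 pairs (x, y) ∈ F_11², evaluate f(x, y) mod 11. Record the zeros.
  x = 0: [0↦2, 1↦3, 2↦2, 3↦10, 4↦5, 5↦9, 6↦0, 7↦0, 8↦9, 9↦5, 10↦10]  zeros at y ∈ {6, 7}
  x = 1: [0↦2, 1↦3, 2↦2, 3↦10, 4↦5, 5↦9, 6↦0, 7↦0, 8↦9, 9↦5, 10↦10]  zeros at y ∈ {6, 7}
  x = 2: [0↦4, 1↦5, 2↦4, 3↦1, 4↦7, 5↦0, 6↦2, 7↦2, 8↦0, 9↦7, 10↦1]  zeros at y ∈ {5, 8}
  x = 3: [0↦8, 1↦9, 2↦8, 3↦5, 4↦0, 5↦4, 6↦6, 7↦6, 8↦4, 9↦0, 10↦5]  zeros at y ∈ {4, 9}
  x = 4: [0↦3, 1↦4, 2↦3, 3↦0, 4↦6, 5↦10, 6↦1, 7↦1, 8↦10, 9↦6, 10↦0]  zeros at y ∈ {3, 10}
  x = 5: [0↦0, 1↦1, 2↦0, 3↦8, 4↦3, 5↦7, 6↦9, 7↦9, 8↦7, 9↦3, 10↦8]  zeros at y ∈ {0, 2}
  x = 6: [0↦10, 1↦0, 2↦10, 3↦7, 4↦2, 5↦6, 6↦8, 7↦8, 8↦6, 9↦2, 10↦7]  zeros at y ∈ {1}
  x = 7: [0↦0, 1↦1, 2↦0, 3↦8, 4↦3, 5↦7, 6↦9, 7↦9, 8↦7, 9↦3, 10↦8]  zeros at y ∈ {0, 2}
  x = 8: [0↦3, 1↦4, 2↦3, 3↦0, 4↦6, 5↦10, 6↦1, 7↦1, 8↦10, 9↦6, 10↦0]  zeros at y ∈ {3, 10}
  x = 9: [0↦8, 1↦9, 2↦8, 3↦5, 4↦0, 5↦4, 6↦6, 7↦6, 8↦4, 9↦0, 10↦5]  zeros at y ∈ {4, 9}
  x = 10: [0↦4, 1↦5, 2↦4, 3↦1, 4↦7, 5↦0, 6↦2, 7↦2, 8↦0, 9↦7, 10↦1]  zeros at y ∈ {5, 8}
Collecting zeros: affine points = {(0, 6), (0, 7), (1, 6), (1, 7), (2, 5), (2, 8), (3, 4), (3, 9), (4, 3), (4, 10), (5, 0), (5, 2), (6, 1), (7, 0), (7, 2), (8, 3), (8, 10), (9, 4), (9, 9), (10, 5), (10, 8)}.
Total count |C(F_11)_aff| = 21.


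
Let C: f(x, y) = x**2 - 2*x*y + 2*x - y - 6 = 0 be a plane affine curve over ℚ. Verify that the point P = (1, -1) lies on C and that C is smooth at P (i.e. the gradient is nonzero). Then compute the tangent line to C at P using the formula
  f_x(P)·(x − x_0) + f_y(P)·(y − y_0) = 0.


Tangent line at P: 6*x - 3*y - 9 = 0.

Step 1: f(1, -1) = 0, so P lies on C.
Step 2: partial derivatives
  f_x(x, y) = 2*x - 2*y + 2, f_y(x, y) = -2*x - 1.
  f_x(P) = 6, f_y(P) = -3 (gradient nonzero, so P is smooth).
Step 3: tangent line at P: 6·(x − 1) + -3·(y − -1) = 0.
Expanding: 6*x - 3*y - 9 = 0.


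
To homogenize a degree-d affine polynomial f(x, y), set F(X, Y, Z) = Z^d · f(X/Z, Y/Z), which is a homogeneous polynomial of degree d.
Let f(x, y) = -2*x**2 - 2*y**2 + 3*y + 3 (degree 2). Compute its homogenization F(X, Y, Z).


F(X, Y, Z) = -2*X**2 - 2*Y**2 + 3*Y*Z + 3*Z**2

deg(f) = 2.
Substitute x = X/Z, y = Y/Z into f, then multiply by Z^2.
  monomial -2·x^2·y^0 ↦ -2·X^2·Y^0·Z^0.
  monomial -2·x^0·y^2 ↦ -2·X^0·Y^2·Z^0.
  monomial 3·x^0·y^1 ↦ 3·X^0·Y^1·Z^1.
  monomial 3·x^0·y^0 ↦ 3·X^0·Y^0·Z^2.
Collecting: F(X, Y, Z) = -2*X**2 - 2*Y**2 + 3*Y*Z + 3*Z**2.


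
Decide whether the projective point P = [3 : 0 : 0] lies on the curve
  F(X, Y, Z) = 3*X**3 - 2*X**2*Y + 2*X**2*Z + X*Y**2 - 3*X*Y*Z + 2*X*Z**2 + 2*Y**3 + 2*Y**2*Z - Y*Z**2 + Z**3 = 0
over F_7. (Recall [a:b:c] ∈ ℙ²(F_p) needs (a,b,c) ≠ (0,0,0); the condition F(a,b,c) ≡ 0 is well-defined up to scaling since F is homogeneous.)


F(3,0,0) ≡ 4 (mod 7); P is NOT on the curve.

Evaluate F(3, 0, 0) term-by-term (mod 7).
  3*X**3 ↦ 3·27·1·1 = 81
  -2*X**2*Y ↦ -2·9·0·1 = 0
  2*X**2*Z ↦ 2·9·1·0 = 0
  X*Y**2 ↦ 1·3·0·1 = 0
  -3*X*Y*Z ↦ -3·3·0·0 = 0
  2*X*Z**2 ↦ 2·3·1·0 = 0
  2*Y**3 ↦ 2·1·0·1 = 0
  2*Y**2*Z ↦ 2·1·0·0 = 0
  -Y*Z**2 ↦ -1·1·0·0 = 0
  Z**3 ↦ 1·1·1·0 = 0
Sum: F(3, 0, 0) = (81) + (0) + (0) + (0) + (0) + (0) + (0) + (0) + (0) + (0) = 81.
Reducing mod 7: 81 ≡ 4 (mod 7).
Since F(a, b, c) ≡ 4 ≠ 0 (mod 7), P does NOT lie on the curve.


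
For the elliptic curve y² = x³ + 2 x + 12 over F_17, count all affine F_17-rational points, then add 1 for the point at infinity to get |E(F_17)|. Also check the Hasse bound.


Affine points = {(1, 7), (1, 10), (4, 4), (4, 13), (6, 6), (6, 11), (8, 8), (8, 9), (12, 8), (12, 9), (13, 5), (13, 12), (14, 8), (14, 9), (15, 0), (16, 3), (16, 14)}; affine count = 17; |E(F_17)| = 18.

Discriminant check: Δ ∝ 4a³ + 27b² = 4·2³ + 27·12² = 4·8 + 27·144 ≡ 10 (mod 17). Nonzero ⇒ E is nonsingular.
For each x ∈ F_17, compute rhs = x³ + 2·x + 12 mod 17, then count y ∈ F_17 with y² ≡ rhs.
  x = 0: rhs = 12, matching y values: none (0 points).
  x = 1: rhs = 15, matching y values: 7, 10 (2 points).
  x = 2: rhs = 7, matching y values: none (0 points).
  x = 3: rhs = 11, matching y values: none (0 points).
  x = 4: rhs = 16, matching y values: 4, 13 (2 points).
  x = 5: rhs = 11, matching y values: none (0 points).
  x = 6: rhs = 2, matching y values: 6, 11 (2 points).
  x = 7: rhs = 12, matching y values: none (0 points).
  x = 8: rhs = 13, matching y values: 8, 9 (2 points).
  x = 9: rhs = 11, matching y values: none (0 points).
  x = 10: rhs = 12, matching y values: none (0 points).
  x = 11: rhs = 5, matching y values: none (0 points).
  x = 12: rhs = 13, matching y values: 8, 9 (2 points).
  x = 13: rhs = 8, matching y values: 5, 12 (2 points).
  x = 14: rhs = 13, matching y values: 8, 9 (2 points).
  x = 15: rhs = 0, matching y values: 0 (1 points).
  x = 16: rhs = 9, matching y values: 3, 14 (2 points).
Total affine count: 17.
Full point count |E(F_17)| = 17 + 1 = 18.
Hasse bound: |18 − (17+1)| = |0| = 0 ≤ 2√17 ≈ 8.2462 ✓.


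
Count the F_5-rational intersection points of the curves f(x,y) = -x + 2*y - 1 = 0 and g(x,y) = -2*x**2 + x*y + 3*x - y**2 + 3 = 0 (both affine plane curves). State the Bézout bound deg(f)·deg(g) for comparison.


Common zeros: ∅; count = 0; Bézout bound = 2.

deg(f) = 1, deg(g) = 2, so Bézout bound = 2.
Scan x ∈ F_5. For each x, list the y ∈ F_5 with f(x, y) ≡ 0 and those with g(x, y) ≡ 0 (mod 5); the common zeros in that column are the intersection.
  x = 0: f ≡ 0 at y ∈ {3}; g ≡ 0 at y ∈ ∅; common: ∅.
  x = 1: f ≡ 0 at y ∈ {1}; g ≡ 0 at y ∈ ∅; common: ∅.
  x = 2: f ≡ 0 at y ∈ {4}; g ≡ 0 at y ∈ ∅; common: ∅.
  x = 3: f ≡ 0 at y ∈ {2}; g ≡ 0 at y ∈ {4}; common: ∅.
  x = 4: f ≡ 0 at y ∈ {0}; g ≡ 0 at y ∈ ∅; common: ∅.
Collecting: common zeros = ∅, so the count is 0.
Comparison with the Bézout bound: 0 ≤ 2 = deg(f)·deg(g), as expected for curves with no common component (the affine F_5-count falls short of the bound because intersections may lie at infinity, over extension fields, or carry multiplicity).


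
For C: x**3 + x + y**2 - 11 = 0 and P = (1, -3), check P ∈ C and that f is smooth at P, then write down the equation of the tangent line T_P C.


Tangent line at P: 4*x - 6*y - 22 = 0.

Step 1: f(1, -3) = 0, so P lies on C.
Step 2: partial derivatives
  f_x(x, y) = 3*x**2 + 1, f_y(x, y) = 2*y.
  f_x(P) = 4, f_y(P) = -6 (gradient nonzero, so P is smooth).
Step 3: tangent line at P: 4·(x − 1) + -6·(y − -3) = 0.
Expanding: 4*x - 6*y - 22 = 0.


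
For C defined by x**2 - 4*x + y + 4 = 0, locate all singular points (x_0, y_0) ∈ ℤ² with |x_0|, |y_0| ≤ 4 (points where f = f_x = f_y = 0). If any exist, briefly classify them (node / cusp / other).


No singular points in the scanned grid; C is smooth there.

Compute partial derivatives:
  f_x = 2*x - 4.
  f_y = 1.
f_y = 1 is a nonzero constant, so f_y never vanishes: no point (x, y) can satisfy f = f_x = f_y = 0. In particular no (x, y) ∈ {−4, ..., 4}² is singular; the curve is smooth.


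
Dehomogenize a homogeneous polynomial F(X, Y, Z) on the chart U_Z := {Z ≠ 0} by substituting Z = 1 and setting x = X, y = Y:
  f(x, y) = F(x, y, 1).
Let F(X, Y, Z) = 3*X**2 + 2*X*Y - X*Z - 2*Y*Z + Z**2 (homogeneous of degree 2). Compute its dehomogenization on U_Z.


f(x, y) = 3*x**2 + 2*x*y - x - 2*y + 1

On U_Z we set Z = 1. Each monomial c·X^i·Y^j·Z^k in F becomes c·x^i·y^j·1^k = c·x^i·y^j.
Substituting Z = 1: F(X, Y, 1) = 3*x**2 + 2*x*y - x - 2*y + 1.
Note: deg(f) ≤ deg(F) = 2; strict inequality happens when F is divisible by Z (lost terms).


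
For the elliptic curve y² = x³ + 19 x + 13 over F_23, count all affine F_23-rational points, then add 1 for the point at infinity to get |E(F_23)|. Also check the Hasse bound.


Affine points = {(0, 6), (0, 17), (2, 6), (2, 17), (5, 7), (5, 16), (7, 11), (7, 12), (9, 4), (9, 19), (11, 9), (11, 14), (15, 4), (15, 19), (18, 0), (21, 6), (21, 17), (22, 4), (22, 19)}; affine count = 19; |E(F_23)| = 20.

Discriminant check: Δ ∝ 4a³ + 27b² = 4·19³ + 27·13² = 4·6859 + 27·169 ≡ 6 (mod 23). Nonzero ⇒ E is nonsingular.
For each x ∈ F_23, compute rhs = x³ + 19·x + 13 mod 23, then count y ∈ F_23 with y² ≡ rhs.
  x = 0: rhs = 13, matching y values: 6, 17 (2 points).
  x = 1: rhs = 10, matching y values: none (0 points).
  x = 2: rhs = 13, matching y values: 6, 17 (2 points).
  x = 3: rhs = 5, matching y values: none (0 points).
  x = 4: rhs = 15, matching y values: none (0 points).
  x = 5: rhs = 3, matching y values: 7, 16 (2 points).
  x = 6: rhs = 21, matching y values: none (0 points).
  x = 7: rhs = 6, matching y values: 11, 12 (2 points).
  x = 8: rhs = 10, matching y values: none (0 points).
  x = 9: rhs = 16, matching y values: 4, 19 (2 points).
  x = 10: rhs = 7, matching y values: none (0 points).
  x = 11: rhs = 12, matching y values: 9, 14 (2 points).
  x = 12: rhs = 14, matching y values: none (0 points).
  x = 13: rhs = 19, matching y values: none (0 points).
  x = 14: rhs = 10, matching y values: none (0 points).
  x = 15: rhs = 16, matching y values: 4, 19 (2 points).
  x = 16: rhs = 20, matching y values: none (0 points).
  x = 17: rhs = 5, matching y values: none (0 points).
  x = 18: rhs = 0, matching y values: 0 (1 points).
  x = 19: rhs = 11, matching y values: none (0 points).
  x = 20: rhs = 21, matching y values: none (0 points).
  x = 21: rhs = 13, matching y values: 6, 17 (2 points).
  x = 22: rhs = 16, matching y values: 4, 19 (2 points).
Total affine count: 19.
Full point count |E(F_23)| = 19 + 1 = 20.
Hasse bound: |20 − (23+1)| = |-4| = 4 ≤ 2√23 ≈ 9.5917 ✓.


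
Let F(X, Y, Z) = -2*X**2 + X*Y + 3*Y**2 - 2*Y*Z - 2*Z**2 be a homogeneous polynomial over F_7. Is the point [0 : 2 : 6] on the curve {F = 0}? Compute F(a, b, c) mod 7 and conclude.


F(0,2,6) ≡ 0 (mod 7); P is on the curve.

Evaluate F(0, 2, 6) term-by-term (mod 7).
  -2*X**2 ↦ -2·0·1·1 = 0
  X*Y ↦ 1·0·2·1 = 0
  3*Y**2 ↦ 3·1·4·1 = 12
  -2*Y*Z ↦ -2·1·2·6 = -24
  -2*Z**2 ↦ -2·1·1·36 = -72
Sum: F(0, 2, 6) = (0) + (0) + (12) + (-24) + (-72) = -84.
Reducing mod 7: -84 ≡ 0 (mod 7).
Since F(a, b, c) ≡ 0 (mod 7), P lies on the curve.


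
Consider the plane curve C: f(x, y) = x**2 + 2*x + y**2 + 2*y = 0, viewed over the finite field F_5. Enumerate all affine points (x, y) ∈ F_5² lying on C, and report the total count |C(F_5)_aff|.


Affine F_5-points: {(0, 0), (0, 3), (3, 0), (3, 3)}; count = 4.

For each of the 25 pairs (x, y) ∈ F_5², evaluate f(x, y) mod 5. Record the zeros.
  x = 0: [0↦0, 1↦3, 2↦3, 3↦0, 4↦4]  zeros at y ∈ {0, 3}
  x = 1: [0↦3, 1↦1, 2↦1, 3↦3, 4↦2]  zeros at y ∈ ∅
  x = 2: [0↦3, 1↦1, 2↦1, 3↦3, 4↦2]  zeros at y ∈ ∅
  x = 3: [0↦0, 1↦3, 2↦3, 3↦0, 4↦4]  zeros at y ∈ {0, 3}
  x = 4: [0↦4, 1↦2, 2↦2, 3↦4, 4↦3]  zeros at y ∈ ∅
Collecting zeros: affine points = {(0, 0), (0, 3), (3, 0), (3, 3)}.
Total count |C(F_5)_aff| = 4.


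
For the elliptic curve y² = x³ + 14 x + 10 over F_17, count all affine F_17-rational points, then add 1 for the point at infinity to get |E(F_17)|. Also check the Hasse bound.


Affine points = {(1, 5), (1, 12), (5, 1), (5, 16), (6, 2), (6, 15), (7, 3), (7, 14), (9, 7), (9, 10), (11, 4), (11, 13), (12, 6), (12, 11), (13, 3), (13, 14), (14, 3), (14, 14), (15, 5), (15, 12)}; affine count = 20; |E(F_17)| = 21.

Discriminant check: Δ ∝ 4a³ + 27b² = 4·14³ + 27·10² = 4·2744 + 27·100 ≡ 8 (mod 17). Nonzero ⇒ E is nonsingular.
For each x ∈ F_17, compute rhs = x³ + 14·x + 10 mod 17, then count y ∈ F_17 with y² ≡ rhs.
  x = 0: rhs = 10, matching y values: none (0 points).
  x = 1: rhs = 8, matching y values: 5, 12 (2 points).
  x = 2: rhs = 12, matching y values: none (0 points).
  x = 3: rhs = 11, matching y values: none (0 points).
  x = 4: rhs = 11, matching y values: none (0 points).
  x = 5: rhs = 1, matching y values: 1, 16 (2 points).
  x = 6: rhs = 4, matching y values: 2, 15 (2 points).
  x = 7: rhs = 9, matching y values: 3, 14 (2 points).
  x = 8: rhs = 5, matching y values: none (0 points).
  x = 9: rhs = 15, matching y values: 7, 10 (2 points).
  x = 10: rhs = 11, matching y values: none (0 points).
  x = 11: rhs = 16, matching y values: 4, 13 (2 points).
  x = 12: rhs = 2, matching y values: 6, 11 (2 points).
  x = 13: rhs = 9, matching y values: 3, 14 (2 points).
  x = 14: rhs = 9, matching y values: 3, 14 (2 points).
  x = 15: rhs = 8, matching y values: 5, 12 (2 points).
  x = 16: rhs = 12, matching y values: none (0 points).
Total affine count: 20.
Full point count |E(F_17)| = 20 + 1 = 21.
Hasse bound: |21 − (17+1)| = |3| = 3 ≤ 2√17 ≈ 8.2462 ✓.


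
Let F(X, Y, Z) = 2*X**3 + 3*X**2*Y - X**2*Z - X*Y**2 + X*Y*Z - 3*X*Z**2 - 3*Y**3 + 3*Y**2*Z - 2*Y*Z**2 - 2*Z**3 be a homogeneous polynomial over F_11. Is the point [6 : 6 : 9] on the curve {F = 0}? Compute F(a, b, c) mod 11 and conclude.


F(6,6,9) ≡ 6 (mod 11); P is NOT on the curve.

Evaluate F(6, 6, 9) term-by-term (mod 11).
  2*X**3 ↦ 2·216·1·1 = 432
  3*X**2*Y ↦ 3·36·6·1 = 648
  -X**2*Z ↦ -1·36·1·9 = -324
  -X*Y**2 ↦ -1·6·36·1 = -216
  X*Y*Z ↦ 1·6·6·9 = 324
  -3*X*Z**2 ↦ -3·6·1·81 = -1458
  -3*Y**3 ↦ -3·1·216·1 = -648
  3*Y**2*Z ↦ 3·1·36·9 = 972
  -2*Y*Z**2 ↦ -2·1·6·81 = -972
  -2*Z**3 ↦ -2·1·1·729 = -1458
Sum: F(6, 6, 9) = (432) + (648) + (-324) + (-216) + (324) + (-1458) + (-648) + (972) + (-972) + (-1458) = -2700.
Reducing mod 11: -2700 ≡ 6 (mod 11).
Since F(a, b, c) ≡ 6 ≠ 0 (mod 11), P does NOT lie on the curve.
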